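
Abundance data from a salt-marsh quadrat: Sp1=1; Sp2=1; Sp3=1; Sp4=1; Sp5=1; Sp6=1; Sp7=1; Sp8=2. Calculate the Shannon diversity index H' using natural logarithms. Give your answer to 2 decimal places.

2.04

Total N = 1+1+1+1+1+1+1+2 = 9, so the proportions are 0.1111, 0.1111, 0.1111, 0.1111, 0.1111, 0.1111, 0.1111, 0.2222 (working shown to 4 dp, full precision carried).
Each pᵢ ln pᵢ term: 0.1111×(-2.1972)=-0.2441, 0.1111×(-2.1972)=-0.2441, 0.1111×(-2.1972)=-0.2441, 0.1111×(-2.1972)=-0.2441, 0.1111×(-2.1972)=-0.2441, 0.1111×(-2.1972)=-0.2441, 0.1111×(-2.1972)=-0.2441, 0.2222×(-1.5041)=-0.3342.
Sum = -2.0432, so H' = 2.04.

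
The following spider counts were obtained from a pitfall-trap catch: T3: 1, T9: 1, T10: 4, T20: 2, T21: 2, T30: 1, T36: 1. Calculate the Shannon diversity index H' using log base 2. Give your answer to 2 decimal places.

Total N = 1+1+4+2+2+1+1 = 12, so the proportions are 0.08333, 0.08333, 0.33333, 0.16667, 0.16667, 0.08333, 0.08333 (working shown to 5 dp, full precision carried).
Each pᵢ log₂ pᵢ term: 0.08333×(-3.58496)=-0.29875, 0.08333×(-3.58496)=-0.29875, 0.33333×(-1.58496)=-0.52832, 0.16667×(-2.58496)=-0.43083, 0.16667×(-2.58496)=-0.43083, 0.08333×(-3.58496)=-0.29875, 0.08333×(-3.58496)=-0.29875.
Sum = -2.58496, so H' = 2.58.

2.58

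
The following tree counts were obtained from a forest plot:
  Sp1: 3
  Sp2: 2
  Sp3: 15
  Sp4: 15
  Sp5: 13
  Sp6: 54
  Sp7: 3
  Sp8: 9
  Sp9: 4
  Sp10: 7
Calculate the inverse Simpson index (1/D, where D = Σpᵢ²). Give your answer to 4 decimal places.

Total N = 3+2+15+15+13+54+3+9+4+7 = 125, so the proportions are 0.024, 0.016, 0.12, 0.12, 0.104, 0.432, 0.024, 0.072, 0.032, 0.056 (working shown to 8 dp, full precision carried).
D = 0.024² + 0.016² + 0.12² + 0.12² + 0.104² + 0.432² + 0.024² + 0.072² + 0.032² + 0.056² = 0.00057600 + 0.00025600 + 0.01440000 + 0.01440000 + 0.01081600 + 0.18662400 + 0.00057600 + 0.00518400 + 0.00102400 + 0.00313600 = 0.23699200.
So 1/D = 4.219552, i.e. 4.2196 to 4 decimal places.

4.2196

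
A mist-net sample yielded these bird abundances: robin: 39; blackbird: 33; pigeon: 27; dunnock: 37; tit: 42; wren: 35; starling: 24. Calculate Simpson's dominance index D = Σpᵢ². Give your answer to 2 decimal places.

0.15

Total N = 39+33+27+37+42+35+24 = 237, so the proportions are 0.1646, 0.1392, 0.1139, 0.1561, 0.1772, 0.1477, 0.1013 (working shown to 4 dp, full precision carried).
D = 0.1646² + 0.1392² + 0.1139² + 0.1561² + 0.1772² + 0.1477² + 0.1013² = 0.0271 + 0.0194 + 0.0130 + 0.0244 + 0.0314 + 0.0218 + 0.0103 = 0.1473.
To 2 decimal places, D = 0.15.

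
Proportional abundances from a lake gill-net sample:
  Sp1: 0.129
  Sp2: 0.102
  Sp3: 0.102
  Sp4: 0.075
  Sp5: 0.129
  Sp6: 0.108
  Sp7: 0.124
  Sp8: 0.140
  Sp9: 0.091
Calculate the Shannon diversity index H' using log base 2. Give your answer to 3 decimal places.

3.146

Each pᵢ log₂ pᵢ term (working shown to 5 dp, full precision carried): 0.129×(-2.95456)=-0.38114, 0.102×(-3.29336)=-0.33592, 0.102×(-3.29336)=-0.33592, 0.075×(-3.73697)=-0.28027, 0.129×(-2.95456)=-0.38114, 0.108×(-3.21090)=-0.34678, 0.124×(-3.01159)=-0.37344, 0.14×(-2.83650)=-0.39711, 0.091×(-3.45799)=-0.31468.
Sum = -3.14639, so H' = 3.146.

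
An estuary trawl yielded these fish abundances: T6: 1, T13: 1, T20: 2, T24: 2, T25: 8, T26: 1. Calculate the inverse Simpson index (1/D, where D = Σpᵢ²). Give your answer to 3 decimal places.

Total N = 1+1+2+2+8+1 = 15, so the proportions are 0.066667, 0.066667, 0.133333, 0.133333, 0.533333, 0.066667 (working shown to 6 dp, full precision carried).
D = 0.066667² + 0.066667² + 0.133333² + 0.133333² + 0.533333² + 0.066667² = 0.004444 + 0.004444 + 0.017778 + 0.017778 + 0.284444 + 0.004444 = 0.333333.
So 1/D = 3.00000, i.e. 3.000 to 3 decimal places.

3.000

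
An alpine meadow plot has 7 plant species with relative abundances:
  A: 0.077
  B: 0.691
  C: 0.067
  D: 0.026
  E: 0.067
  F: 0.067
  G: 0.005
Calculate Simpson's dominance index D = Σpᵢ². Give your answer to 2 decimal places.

0.50

D = 0.077² + 0.691² + 0.067² + 0.026² + 0.067² + 0.067² + 0.005² = 0.0059 + 0.4775 + 0.0045 + 0.0007 + 0.0045 + 0.0045 + 0.0000 = 0.4976 (working shown to 4 dp, full precision carried).
To 2 decimal places, D = 0.50.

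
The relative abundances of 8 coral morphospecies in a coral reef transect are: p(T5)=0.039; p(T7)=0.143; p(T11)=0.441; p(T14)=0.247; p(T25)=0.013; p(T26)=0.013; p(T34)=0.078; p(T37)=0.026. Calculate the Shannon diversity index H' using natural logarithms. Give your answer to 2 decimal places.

1.52

Each pᵢ ln pᵢ term (working shown to 4 dp, full precision carried): 0.039×(-3.2442)=-0.1265, 0.143×(-1.9449)=-0.2781, 0.441×(-0.8187)=-0.3611, 0.247×(-1.3984)=-0.3454, 0.013×(-4.3428)=-0.0565, 0.013×(-4.3428)=-0.0565, 0.078×(-2.5510)=-0.1990, 0.026×(-3.6497)=-0.0949.
Sum = -1.5179, so H' = 1.52.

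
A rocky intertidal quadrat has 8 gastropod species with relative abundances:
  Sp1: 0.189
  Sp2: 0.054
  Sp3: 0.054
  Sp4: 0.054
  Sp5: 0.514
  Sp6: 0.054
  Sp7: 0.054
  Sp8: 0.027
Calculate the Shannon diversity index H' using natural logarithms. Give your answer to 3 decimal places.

Each pᵢ ln pᵢ term (working shown to 5 dp, full precision carried): 0.189×(-1.66601)=-0.31488, 0.054×(-2.91877)=-0.15761, 0.054×(-2.91877)=-0.15761, 0.054×(-2.91877)=-0.15761, 0.514×(-0.66553)=-0.34208, 0.054×(-2.91877)=-0.15761, 0.054×(-2.91877)=-0.15761, 0.027×(-3.61192)=-0.09752.
Sum = -1.54255, so H' = 1.543.

1.543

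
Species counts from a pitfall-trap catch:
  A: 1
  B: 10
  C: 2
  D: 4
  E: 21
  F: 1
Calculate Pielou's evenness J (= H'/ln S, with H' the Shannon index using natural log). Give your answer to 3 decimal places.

Total N = 1+10+2+4+21+1 = 39, so the proportions are 0.02564, 0.25641, 0.05128, 0.10256, 0.53846, 0.02564 (working shown to 5 dp, full precision carried).
H' = −Σ pᵢ ln pᵢ = −((-0.09394) + (-0.34897) + (-0.15233) + (-0.23357) + (-0.33333) + (-0.09394)) = 1.25607.
With S = 6 species, ln S = 1.79176, so J = 1.25607/1.79176 = 0.70102, i.e. 0.701 to 3 decimal places.

0.701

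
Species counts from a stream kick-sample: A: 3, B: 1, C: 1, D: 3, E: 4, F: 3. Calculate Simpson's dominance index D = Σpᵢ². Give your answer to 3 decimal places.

Total N = 3+1+1+3+4+3 = 15, so the proportions are 0.2, 0.06667, 0.06667, 0.2, 0.26667, 0.2 (working shown to 5 dp, full precision carried).
D = 0.2² + 0.06667² + 0.06667² + 0.2² + 0.26667² + 0.2² = 0.04000 + 0.00444 + 0.00444 + 0.04000 + 0.07111 + 0.04000 = 0.20000.
To 3 decimal places, D = 0.200.

0.200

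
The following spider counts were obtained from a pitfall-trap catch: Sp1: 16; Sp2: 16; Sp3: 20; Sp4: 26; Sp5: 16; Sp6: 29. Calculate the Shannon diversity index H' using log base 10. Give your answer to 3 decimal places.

0.765

Total N = 16+16+20+26+16+29 = 123, so the proportions are 0.13008, 0.13008, 0.1626, 0.21138, 0.13008, 0.23577 (working shown to 5 dp, full precision carried).
Each pᵢ log₁₀ pᵢ term: 0.13008×(-0.88579)=-0.11522, 0.13008×(-0.88579)=-0.11522, 0.1626×(-0.78888)=-0.12827, 0.21138×(-0.67493)=-0.14267, 0.13008×(-0.88579)=-0.11522, 0.23577×(-0.62751)=-0.14795.
Sum = -0.76456, so H' = 0.765.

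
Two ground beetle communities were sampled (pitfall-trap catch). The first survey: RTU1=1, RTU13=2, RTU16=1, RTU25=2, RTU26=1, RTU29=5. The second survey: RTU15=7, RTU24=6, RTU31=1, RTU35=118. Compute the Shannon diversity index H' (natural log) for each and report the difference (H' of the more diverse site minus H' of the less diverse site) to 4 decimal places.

The first survey: N=12, proportions 0.083333, 0.166667, 0.083333, 0.166667, 0.083333, 0.416667, giving H' = 1.583258 (working shown to 6 dp, full precision carried).
The second survey: N=132, proportions 0.05303, 0.045455, 0.007576, 0.893939, giving H' = 0.433463.
Difference = |1.583258 − 0.433463| = 1.149795, i.e. 1.1498 to 4 decimal places.

1.1498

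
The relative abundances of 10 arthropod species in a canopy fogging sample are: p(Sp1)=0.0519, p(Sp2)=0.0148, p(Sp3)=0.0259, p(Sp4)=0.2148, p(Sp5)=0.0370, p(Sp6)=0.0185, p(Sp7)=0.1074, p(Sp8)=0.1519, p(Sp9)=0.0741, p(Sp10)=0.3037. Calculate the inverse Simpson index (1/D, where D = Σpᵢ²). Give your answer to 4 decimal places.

D = 0.0519² + 0.0148² + 0.0259² + 0.2148² + 0.037² + 0.0185² + 0.1074² + 0.1519² + 0.0741² + 0.3037² = 0.00269361 + 0.00021904 + 0.00067081 + 0.04613904 + 0.00136900 + 0.00034225 + 0.01153476 + 0.02307361 + 0.00549081 + 0.09223369 = 0.18376662 (working shown to 8 dp, full precision carried).
So 1/D = 5.441685, i.e. 5.4417 to 4 decimal places.

5.4417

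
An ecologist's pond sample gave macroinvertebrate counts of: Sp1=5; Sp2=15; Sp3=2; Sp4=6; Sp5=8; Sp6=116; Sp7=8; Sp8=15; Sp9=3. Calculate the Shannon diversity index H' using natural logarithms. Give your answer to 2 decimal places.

1.31

Total N = 5+15+2+6+8+116+8+15+3 = 178, so the proportions are 0.0281, 0.0843, 0.0112, 0.0337, 0.0449, 0.6517, 0.0449, 0.0843, 0.0169 (working shown to 4 dp, full precision carried).
Each pᵢ ln pᵢ term: 0.0281×(-3.5723)=-0.1003, 0.0843×(-2.4737)=-0.2085, 0.0112×(-4.4886)=-0.0504, 0.0337×(-3.3900)=-0.1143, 0.0449×(-3.1023)=-0.1394, 0.6517×(-0.4282)=-0.2790, 0.0449×(-3.1023)=-0.1394, 0.0843×(-2.4737)=-0.2085, 0.0169×(-4.0832)=-0.0688.
Sum = -1.3087, so H' = 1.31.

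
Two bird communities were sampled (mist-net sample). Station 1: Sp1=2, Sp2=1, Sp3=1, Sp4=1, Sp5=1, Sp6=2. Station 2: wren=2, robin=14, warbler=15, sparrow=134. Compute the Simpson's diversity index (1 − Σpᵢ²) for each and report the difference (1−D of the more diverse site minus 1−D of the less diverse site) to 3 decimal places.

0.488

Station 1: N=8, proportions 0.25, 0.125, 0.125, 0.125, 0.125, 0.25, giving 1−D = 0.81250 (working shown to 5 dp, full precision carried).
Station 2: N=165, proportions 0.01212, 0.08485, 0.09091, 0.81212, giving 1−D = 0.32485.
Difference = |0.81250 − 0.32485| = 0.48765, i.e. 0.488 to 3 decimal places.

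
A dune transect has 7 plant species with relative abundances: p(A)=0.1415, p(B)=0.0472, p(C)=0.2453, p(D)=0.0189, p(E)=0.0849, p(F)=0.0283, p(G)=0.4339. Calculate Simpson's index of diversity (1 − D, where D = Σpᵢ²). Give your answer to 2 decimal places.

D = 0.1415² + 0.0472² + 0.2453² + 0.0189² + 0.0849² + 0.0283² + 0.4339² = 0.0200 + 0.0022 + 0.0602 + 0.0004 + 0.0072 + 0.0008 + 0.1883 = 0.2791 (working shown to 4 dp, full precision carried).
So 1 − D = 0.7209, i.e. 0.72 to 2 decimal places.

0.72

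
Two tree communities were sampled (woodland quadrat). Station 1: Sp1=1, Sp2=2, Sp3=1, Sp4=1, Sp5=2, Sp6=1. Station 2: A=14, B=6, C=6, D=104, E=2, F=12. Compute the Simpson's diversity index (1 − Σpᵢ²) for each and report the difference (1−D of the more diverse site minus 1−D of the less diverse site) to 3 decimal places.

0.354

Station 1: N=8, proportions 0.125, 0.25, 0.125, 0.125, 0.25, 0.125, giving 1−D = 0.81250 (working shown to 5 dp, full precision carried).
Station 2: N=144, proportions 0.09722, 0.04167, 0.04167, 0.72222, 0.01389, 0.08333, giving 1−D = 0.45833.
Difference = |0.81250 − 0.45833| = 0.35417, i.e. 0.354 to 3 decimal places.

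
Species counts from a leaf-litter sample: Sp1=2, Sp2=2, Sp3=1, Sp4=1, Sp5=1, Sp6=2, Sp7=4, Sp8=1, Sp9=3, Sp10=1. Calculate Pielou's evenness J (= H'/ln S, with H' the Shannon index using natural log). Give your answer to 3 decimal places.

Total N = 2+2+1+1+1+2+4+1+3+1 = 18, so the proportions are 0.11111, 0.11111, 0.05556, 0.05556, 0.05556, 0.11111, 0.22222, 0.05556, 0.16667, 0.05556 (working shown to 5 dp, full precision carried).
H' = −Σ pᵢ ln pᵢ = −((-0.24414) + (-0.24414) + (-0.16058) + (-0.16058) + (-0.16058) + (-0.24414) + (-0.33424) + (-0.16058) + (-0.29863) + (-0.16058)) = 2.16816.
With S = 10 species, ln S = 2.30259, so J = 2.16816/2.30259 = 0.94162, i.e. 0.942 to 3 decimal places.

0.942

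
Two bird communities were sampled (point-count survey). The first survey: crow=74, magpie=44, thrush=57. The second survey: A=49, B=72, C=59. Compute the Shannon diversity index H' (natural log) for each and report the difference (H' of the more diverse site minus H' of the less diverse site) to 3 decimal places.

0.010

The first survey: N=175, proportions 0.422857, 0.251429, 0.325714, giving H' = 1.076448 (working shown to 6 dp, full precision carried).
The second survey: N=180, proportions 0.272222, 0.4, 0.327778, giving H' = 1.086324.
Difference = |1.076448 − 1.086324| = 0.009876, i.e. 0.010 to 3 decimal places.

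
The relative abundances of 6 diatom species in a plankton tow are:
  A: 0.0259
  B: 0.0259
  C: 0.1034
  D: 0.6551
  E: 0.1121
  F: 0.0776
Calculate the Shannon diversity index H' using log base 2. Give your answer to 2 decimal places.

1.65

Each pᵢ log₂ pᵢ term (working shown to 4 dp, full precision carried): 0.0259×(-5.2709)=-0.1365, 0.0259×(-5.2709)=-0.1365, 0.1034×(-3.2737)=-0.3385, 0.6551×(-0.6102)=-0.3998, 0.1121×(-3.1571)=-0.3539, 0.0776×(-3.6878)=-0.2862.
Sum = -1.6514, so H' = 1.65.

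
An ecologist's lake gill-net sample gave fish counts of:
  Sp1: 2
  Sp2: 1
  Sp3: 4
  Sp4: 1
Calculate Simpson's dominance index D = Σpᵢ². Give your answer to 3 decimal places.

Total N = 2+1+4+1 = 8, so the proportions are 0.25, 0.125, 0.5, 0.125 (working shown to 5 dp, full precision carried).
D = 0.25² + 0.125² + 0.5² + 0.125² = 0.06250 + 0.01562 + 0.25000 + 0.01562 = 0.34375.
To 3 decimal places, D = 0.344.

0.344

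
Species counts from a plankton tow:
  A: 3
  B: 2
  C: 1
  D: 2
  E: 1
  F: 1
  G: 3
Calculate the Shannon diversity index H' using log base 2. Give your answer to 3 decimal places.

Total N = 3+2+1+2+1+1+3 = 13, so the proportions are 0.23077, 0.15385, 0.07692, 0.15385, 0.07692, 0.07692, 0.23077 (working shown to 5 dp, full precision carried).
Each pᵢ log₂ pᵢ term: 0.23077×(-2.11548)=-0.48819, 0.15385×(-2.70044)=-0.41545, 0.07692×(-3.70044)=-0.28465, 0.15385×(-2.70044)=-0.41545, 0.07692×(-3.70044)=-0.28465, 0.07692×(-3.70044)=-0.28465, 0.23077×(-2.11548)=-0.48819.
Sum = -2.66123, so H' = 2.661.

2.661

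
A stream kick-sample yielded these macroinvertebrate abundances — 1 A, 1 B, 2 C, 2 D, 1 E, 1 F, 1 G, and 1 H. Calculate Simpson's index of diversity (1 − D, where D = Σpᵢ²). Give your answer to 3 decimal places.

Total N = 1+1+2+2+1+1+1+1 = 10, so the proportions are 0.1, 0.1, 0.2, 0.2, 0.1, 0.1, 0.1, 0.1 (working shown to 5 dp, full precision carried).
D = 0.1² + 0.1² + 0.2² + 0.2² + 0.1² + 0.1² + 0.1² + 0.1² = 0.01000 + 0.01000 + 0.04000 + 0.04000 + 0.01000 + 0.01000 + 0.01000 + 0.01000 = 0.14000.
So 1 − D = 0.86000, i.e. 0.860 to 3 decimal places.

0.860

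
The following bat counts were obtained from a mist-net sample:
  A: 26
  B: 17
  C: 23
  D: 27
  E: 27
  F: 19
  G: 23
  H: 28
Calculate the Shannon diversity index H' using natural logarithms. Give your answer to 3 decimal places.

Total N = 26+17+23+27+27+19+23+28 = 190, so the proportions are 0.13684, 0.08947, 0.12105, 0.14211, 0.14211, 0.1, 0.12105, 0.14737 (working shown to 5 dp, full precision carried).
Each pᵢ ln pᵢ term: 0.13684×(-1.98893)=-0.27217, 0.08947×(-2.41381)=-0.21597, 0.12105×(-2.11153)=-0.25561, 0.14211×(-1.95119)=-0.27727, 0.14211×(-1.95119)=-0.27727, 0.1×(-2.30259)=-0.23026, 0.12105×(-2.11153)=-0.25561, 0.14737×(-1.91482)=-0.28218.
Sum = -2.06634, so H' = 2.066.

2.066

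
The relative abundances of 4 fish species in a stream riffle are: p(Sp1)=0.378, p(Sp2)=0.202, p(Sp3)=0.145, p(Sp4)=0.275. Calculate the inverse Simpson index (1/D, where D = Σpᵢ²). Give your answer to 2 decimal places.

D = 0.378² + 0.202² + 0.145² + 0.275² = 0.142884 + 0.040804 + 0.021025 + 0.075625 = 0.280338 (working shown to 6 dp, full precision carried).
So 1/D = 3.5671, i.e. 3.57 to 2 decimal places.

3.57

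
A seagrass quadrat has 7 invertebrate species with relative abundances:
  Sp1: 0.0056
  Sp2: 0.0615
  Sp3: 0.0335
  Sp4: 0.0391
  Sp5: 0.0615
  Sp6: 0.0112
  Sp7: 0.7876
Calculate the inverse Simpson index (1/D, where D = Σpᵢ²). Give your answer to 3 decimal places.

D = 0.0056² + 0.0615² + 0.0335² + 0.0391² + 0.0615² + 0.0112² + 0.7876² = 0.000031 + 0.003782 + 0.001122 + 0.001529 + 0.003782 + 0.000125 + 0.620314 = 0.630686 (working shown to 6 dp, full precision carried).
So 1/D = 1.58557, i.e. 1.586 to 3 decimal places.

1.586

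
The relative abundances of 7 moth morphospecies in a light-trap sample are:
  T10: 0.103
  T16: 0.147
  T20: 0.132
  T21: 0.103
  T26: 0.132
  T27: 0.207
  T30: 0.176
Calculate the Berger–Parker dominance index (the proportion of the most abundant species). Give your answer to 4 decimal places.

The largest proportion is 0.207, i.e. d = 0.2070 to 4 decimal places.

0.2070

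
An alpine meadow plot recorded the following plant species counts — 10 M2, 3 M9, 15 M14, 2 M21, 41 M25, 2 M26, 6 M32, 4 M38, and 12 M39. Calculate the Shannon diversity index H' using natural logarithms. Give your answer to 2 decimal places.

1.73

Total N = 10+3+15+2+41+2+6+4+12 = 95, so the proportions are 0.1053, 0.0316, 0.1579, 0.0211, 0.4316, 0.0211, 0.0632, 0.0421, 0.1263 (working shown to 4 dp, full precision carried).
Each pᵢ ln pᵢ term: 0.1053×(-2.2513)=-0.2370, 0.0316×(-3.4553)=-0.1091, 0.1579×(-1.8458)=-0.2914, 0.0211×(-3.8607)=-0.0813, 0.4316×(-0.8403)=-0.3627, 0.0211×(-3.8607)=-0.0813, 0.0632×(-2.7621)=-0.1744, 0.0421×(-3.1676)=-0.1334, 0.1263×(-2.0690)=-0.2613.
Sum = -1.7319, so H' = 1.73.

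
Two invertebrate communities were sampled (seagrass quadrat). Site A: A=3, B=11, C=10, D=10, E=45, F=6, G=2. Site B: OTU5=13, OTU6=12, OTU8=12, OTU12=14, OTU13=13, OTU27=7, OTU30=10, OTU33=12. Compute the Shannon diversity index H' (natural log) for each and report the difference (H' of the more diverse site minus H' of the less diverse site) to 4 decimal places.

0.5752

Site A: N=87, proportions 0.034482759, 0.126436782, 0.114942529, 0.114942529, 0.517241379, 0.068965517, 0.022988506, giving H' = 1.487045476 (working shown to 9 dp, full precision carried).
Site B: N=93, proportions 0.139784946, 0.129032258, 0.129032258, 0.150537634, 0.139784946, 0.075268817, 0.107526882, 0.129032258, giving H' = 2.062283931.
Difference = |1.487045476 − 2.062283931| = 0.575238455, i.e. 0.5752 to 4 decimal places.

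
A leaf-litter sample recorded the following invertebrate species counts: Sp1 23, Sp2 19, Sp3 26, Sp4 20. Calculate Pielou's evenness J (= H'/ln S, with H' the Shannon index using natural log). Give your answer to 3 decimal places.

Total N = 23+19+26+20 = 88, so the proportions are 0.26136, 0.21591, 0.29545, 0.22727 (working shown to 5 dp, full precision carried).
H' = −Σ pᵢ ln pᵢ = −((-0.35071) + (-0.33097) + (-0.36023) + (-0.33673)) = 1.37863.
With S = 4 species, ln S = 1.38629, so J = 1.37863/1.38629 = 0.99447, i.e. 0.994 to 3 decimal places.

0.994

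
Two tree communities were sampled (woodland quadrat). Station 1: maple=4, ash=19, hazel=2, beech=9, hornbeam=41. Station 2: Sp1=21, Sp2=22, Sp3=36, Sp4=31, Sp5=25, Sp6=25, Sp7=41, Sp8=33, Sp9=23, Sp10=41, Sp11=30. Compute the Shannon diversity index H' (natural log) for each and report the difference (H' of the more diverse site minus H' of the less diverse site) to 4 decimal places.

1.1857

Station 1: N=75, proportions 0.053333, 0.253333, 0.026667, 0.12, 0.546667, giving H' = 1.185391 (working shown to 6 dp, full precision carried).
Station 2: N=328, proportions 0.064024, 0.067073, 0.109756, 0.094512, 0.07622, 0.07622, 0.125, 0.10061, 0.070122, 0.125, 0.091463, giving H' = 2.371087.
Difference = |1.185391 − 2.371087| = 1.185696, i.e. 1.1857 to 4 decimal places.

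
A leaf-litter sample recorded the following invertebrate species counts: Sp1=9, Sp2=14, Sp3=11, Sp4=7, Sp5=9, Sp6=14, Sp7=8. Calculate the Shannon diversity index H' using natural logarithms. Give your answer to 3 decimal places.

1.914

Total N = 9+14+11+7+9+14+8 = 72, so the proportions are 0.125, 0.19444, 0.15278, 0.09722, 0.125, 0.19444, 0.11111 (working shown to 5 dp, full precision carried).
Each pᵢ ln pᵢ term: 0.125×(-2.07944)=-0.25993, 0.19444×(-1.63761)=-0.31842, 0.15278×(-1.87877)=-0.28703, 0.09722×(-2.33076)=-0.22660, 0.125×(-2.07944)=-0.25993, 0.19444×(-1.63761)=-0.31842, 0.11111×(-2.19722)=-0.24414.
Sum = -1.91448, so H' = 1.914.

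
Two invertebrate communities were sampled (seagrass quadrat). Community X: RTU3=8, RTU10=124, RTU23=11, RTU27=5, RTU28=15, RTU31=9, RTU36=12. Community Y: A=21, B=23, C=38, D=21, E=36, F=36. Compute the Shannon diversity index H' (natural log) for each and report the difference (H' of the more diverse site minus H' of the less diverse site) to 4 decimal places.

0.5591

Community X: N=184, proportions 0.043478, 0.673913, 0.059783, 0.027174, 0.081522, 0.048913, 0.065217, giving H' = 1.198690 (working shown to 6 dp, full precision carried).
Community Y: N=175, proportions 0.12, 0.131429, 0.217143, 0.12, 0.205714, 0.205714, giving H' = 1.757769.
Difference = |1.198690 − 1.757769| = 0.559079, i.e. 0.5591 to 4 decimal places.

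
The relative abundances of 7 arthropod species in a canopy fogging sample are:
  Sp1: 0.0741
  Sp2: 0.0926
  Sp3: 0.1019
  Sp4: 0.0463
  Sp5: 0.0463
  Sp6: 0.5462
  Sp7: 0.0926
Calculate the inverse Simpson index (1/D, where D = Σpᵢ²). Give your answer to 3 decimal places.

D = 0.0741² + 0.0926² + 0.1019² + 0.0463² + 0.0463² + 0.5462² + 0.0926² = 0.005491 + 0.008575 + 0.010384 + 0.002144 + 0.002144 + 0.298334 + 0.008575 = 0.335646 (working shown to 6 dp, full precision carried).
So 1/D = 2.97933, i.e. 2.979 to 3 decimal places.

2.979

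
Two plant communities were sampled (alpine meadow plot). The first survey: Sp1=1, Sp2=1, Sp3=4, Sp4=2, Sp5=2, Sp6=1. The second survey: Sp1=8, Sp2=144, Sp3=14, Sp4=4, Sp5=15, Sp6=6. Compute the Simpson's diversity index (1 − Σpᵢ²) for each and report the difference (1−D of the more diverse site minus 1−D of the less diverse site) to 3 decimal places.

The first survey: N=11, proportions 0.090909, 0.090909, 0.363636, 0.181818, 0.181818, 0.090909, giving 1−D = 0.776860 (working shown to 6 dp, full precision carried).
The second survey: N=191, proportions 0.041885, 0.753927, 0.073298, 0.020942, 0.078534, 0.031414, giving 1−D = 0.416875.
Difference = |0.776860 − 0.416875| = 0.359985, i.e. 0.360 to 3 decimal places.

0.360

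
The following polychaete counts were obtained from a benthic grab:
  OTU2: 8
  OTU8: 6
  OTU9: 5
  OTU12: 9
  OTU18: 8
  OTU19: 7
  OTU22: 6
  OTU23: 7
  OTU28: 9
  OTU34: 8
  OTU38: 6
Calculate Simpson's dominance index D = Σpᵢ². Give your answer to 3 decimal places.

0.094

Total N = 8+6+5+9+8+7+6+7+9+8+6 = 79, so the proportions are 0.10127, 0.07595, 0.06329, 0.11392, 0.10127, 0.08861, 0.07595, 0.08861, 0.11392, 0.10127, 0.07595 (working shown to 5 dp, full precision carried).
D = 0.10127² + 0.07595² + 0.06329² + 0.11392² + 0.10127² + 0.08861² + 0.07595² + 0.08861² + 0.11392² + 0.10127² + 0.07595² = 0.01025 + 0.00577 + 0.00401 + 0.01298 + 0.01025 + 0.00785 + 0.00577 + 0.00785 + 0.01298 + 0.01025 + 0.00577 = 0.09373.
To 3 decimal places, D = 0.094.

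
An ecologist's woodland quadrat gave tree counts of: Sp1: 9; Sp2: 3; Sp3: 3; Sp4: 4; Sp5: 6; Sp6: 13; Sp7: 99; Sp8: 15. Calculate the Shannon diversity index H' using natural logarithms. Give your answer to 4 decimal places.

Total N = 9+3+3+4+6+13+99+15 = 152, so the proportions are 0.059211, 0.019737, 0.019737, 0.026316, 0.039474, 0.085526, 0.651316, 0.098684 (working shown to 6 dp, full precision carried).
Each pᵢ ln pᵢ term: 0.059211×(-2.826656)=-0.167368, 0.019737×(-3.925268)=-0.077472, 0.019737×(-3.925268)=-0.077472, 0.026316×(-3.637586)=-0.095726, 0.039474×(-3.232121)=-0.127584, 0.085526×(-2.458931)=-0.210303, 0.651316×(-0.428761)=-0.279259, 0.098684×(-2.315830)=-0.228536.
Sum = -1.263720, so H' = 1.2637.

1.2637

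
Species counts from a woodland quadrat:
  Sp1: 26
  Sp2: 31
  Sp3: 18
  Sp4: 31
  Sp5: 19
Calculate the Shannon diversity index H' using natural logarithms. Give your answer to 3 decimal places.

Total N = 26+31+18+31+19 = 125, so the proportions are 0.208, 0.248, 0.144, 0.248, 0.152 (working shown to 5 dp, full precision carried).
Each pᵢ ln pᵢ term: 0.208×(-1.57022)=-0.32661, 0.248×(-1.39433)=-0.34579, 0.144×(-1.93794)=-0.27906, 0.248×(-1.39433)=-0.34579, 0.152×(-1.88387)=-0.28635.
Sum = -1.58360, so H' = 1.584.

1.584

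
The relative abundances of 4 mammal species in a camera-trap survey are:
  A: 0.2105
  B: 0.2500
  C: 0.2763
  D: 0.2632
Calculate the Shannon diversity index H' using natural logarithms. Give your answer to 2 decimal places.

Each pᵢ ln pᵢ term (working shown to 4 dp, full precision carried): 0.2105×(-1.5583)=-0.3280, 0.25×(-1.3863)=-0.3466, 0.2763×(-1.2863)=-0.3554, 0.2632×(-1.3348)=-0.3513.
Sum = -1.3813, so H' = 1.38.

1.38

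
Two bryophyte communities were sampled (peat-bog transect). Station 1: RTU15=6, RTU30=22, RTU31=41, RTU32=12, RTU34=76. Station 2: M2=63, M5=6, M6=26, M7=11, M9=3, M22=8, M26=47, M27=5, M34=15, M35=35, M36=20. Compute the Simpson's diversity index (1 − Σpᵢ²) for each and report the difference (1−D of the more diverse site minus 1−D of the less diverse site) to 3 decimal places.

Station 1: N=157, proportions 0.0382166, 0.1401274, 0.2611465, 0.0764331, 0.4840764, giving 1−D = 0.6705343 (working shown to 7 dp, full precision carried).
Station 2: N=239, proportions 0.2635983, 0.0251046, 0.1087866, 0.0460251, 0.0125523, 0.0334728, 0.1966527, 0.0209205, 0.0627615, 0.1464435, 0.083682, giving 1−D = 0.8431575.
Difference = |0.6705343 − 0.8431575| = 0.1726232, i.e. 0.173 to 3 decimal places.

0.173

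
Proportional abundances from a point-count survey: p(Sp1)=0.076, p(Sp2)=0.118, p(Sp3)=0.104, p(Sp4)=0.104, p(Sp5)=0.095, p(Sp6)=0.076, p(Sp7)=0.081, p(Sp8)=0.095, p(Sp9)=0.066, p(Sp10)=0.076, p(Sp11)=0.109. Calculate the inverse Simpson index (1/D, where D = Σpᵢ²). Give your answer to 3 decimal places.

10.669

D = 0.076² + 0.118² + 0.104² + 0.104² + 0.095² + 0.076² + 0.081² + 0.095² + 0.066² + 0.076² + 0.109² = 0.00577600 + 0.01392400 + 0.01081600 + 0.01081600 + 0.00902500 + 0.00577600 + 0.00656100 + 0.00902500 + 0.00435600 + 0.00577600 + 0.01188100 = 0.09373200 (working shown to 8 dp, full precision carried).
So 1/D = 10.66872, i.e. 10.669 to 3 decimal places.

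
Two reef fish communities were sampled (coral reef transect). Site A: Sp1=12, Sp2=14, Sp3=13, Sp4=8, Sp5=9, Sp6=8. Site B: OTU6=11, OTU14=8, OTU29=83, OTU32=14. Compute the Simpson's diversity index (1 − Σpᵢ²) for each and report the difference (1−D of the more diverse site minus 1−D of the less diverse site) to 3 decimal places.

Site A: N=64, proportions 0.1875, 0.21875, 0.20312, 0.125, 0.14062, 0.125, giving 1−D = 0.82471 (working shown to 5 dp, full precision carried).
Site B: N=116, proportions 0.09483, 0.06897, 0.71552, 0.12069, giving 1−D = 0.45972.
Difference = |0.82471 − 0.45972| = 0.36499, i.e. 0.365 to 3 decimal places.

0.365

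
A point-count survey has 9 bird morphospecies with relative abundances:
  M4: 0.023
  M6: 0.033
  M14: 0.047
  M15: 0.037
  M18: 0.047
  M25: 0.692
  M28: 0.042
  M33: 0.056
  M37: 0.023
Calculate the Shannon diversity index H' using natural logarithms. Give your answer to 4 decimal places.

Each pᵢ ln pᵢ term (working shown to 6 dp, full precision carried): 0.023×(-3.772261)=-0.086762, 0.033×(-3.411248)=-0.112571, 0.047×(-3.057608)=-0.143708, 0.037×(-3.296837)=-0.121983, 0.047×(-3.057608)=-0.143708, 0.692×(-0.368169)=-0.254773, 0.042×(-3.170086)=-0.133144, 0.056×(-2.882404)=-0.161415, 0.023×(-3.772261)=-0.086762.
Sum = -1.244825, so H' = 1.2448.

1.2448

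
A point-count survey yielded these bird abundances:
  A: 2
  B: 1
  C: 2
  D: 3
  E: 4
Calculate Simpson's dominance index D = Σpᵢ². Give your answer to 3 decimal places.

0.236

Total N = 2+1+2+3+4 = 12, so the proportions are 0.16667, 0.08333, 0.16667, 0.25, 0.33333 (working shown to 5 dp, full precision carried).
D = 0.16667² + 0.08333² + 0.16667² + 0.25² + 0.33333² = 0.02778 + 0.00694 + 0.02778 + 0.06250 + 0.11111 = 0.23611.
To 3 decimal places, D = 0.236.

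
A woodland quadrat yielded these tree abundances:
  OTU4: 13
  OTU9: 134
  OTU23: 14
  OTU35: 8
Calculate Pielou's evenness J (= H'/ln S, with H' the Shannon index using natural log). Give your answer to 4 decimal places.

0.5281

Total N = 13+134+14+8 = 169, so the proportions are 0.076923, 0.792899, 0.08284, 0.047337 (working shown to 6 dp, full precision carried).
H' = −Σ pᵢ ln pᵢ = −((-0.197304) + (-0.183999) + (-0.206342) + (-0.144400)) = 0.732045.
With S = 4 species, ln S = 1.386294, so J = 0.732045/1.386294 = 0.528059, i.e. 0.5281 to 4 decimal places.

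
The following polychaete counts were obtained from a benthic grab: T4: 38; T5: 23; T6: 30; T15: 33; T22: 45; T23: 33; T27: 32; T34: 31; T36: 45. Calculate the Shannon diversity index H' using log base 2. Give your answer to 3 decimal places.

Total N = 38+23+30+33+45+33+32+31+45 = 310, so the proportions are 0.12258, 0.07419, 0.09677, 0.10645, 0.14516, 0.10645, 0.10323, 0.1, 0.14516 (working shown to 5 dp, full precision carried).
Each pᵢ log₂ pᵢ term: 0.12258×(-3.02820)=-0.37120, 0.07419×(-3.75256)=-0.27842, 0.09677×(-3.36923)=-0.32605, 0.10645×(-3.23173)=-0.34402, 0.14516×(-2.78427)=-0.40417, 0.10645×(-3.23173)=-0.34402, 0.10323×(-3.27612)=-0.33818, 0.1×(-3.32193)=-0.33219, 0.14516×(-2.78427)=-0.40417.
Sum = -3.14243, so H' = 3.142.

3.142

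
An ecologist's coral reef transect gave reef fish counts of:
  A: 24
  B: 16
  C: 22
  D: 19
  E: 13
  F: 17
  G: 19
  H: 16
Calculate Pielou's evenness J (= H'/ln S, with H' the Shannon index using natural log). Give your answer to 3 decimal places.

Total N = 24+16+22+19+13+17+19+16 = 146, so the proportions are 0.16438, 0.10959, 0.15068, 0.13014, 0.08904, 0.11644, 0.13014, 0.10959 (working shown to 5 dp, full precision carried).
H' = −Σ pᵢ ln pᵢ = −((-0.29680) + (-0.24230) + (-0.28518) + (-0.26537) + (-0.21536) + (-0.25039) + (-0.26537) + (-0.24230)) = 2.06308.
With S = 8 species, ln S = 2.07944, so J = 2.06308/2.07944 = 0.99213, i.e. 0.992 to 3 decimal places.

0.992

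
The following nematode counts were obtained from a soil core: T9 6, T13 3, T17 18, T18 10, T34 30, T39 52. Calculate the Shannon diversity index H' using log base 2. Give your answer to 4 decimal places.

2.0866

Total N = 6+3+18+10+30+52 = 119, so the proportions are 0.05042, 0.02521, 0.151261, 0.084034, 0.252101, 0.436975 (working shown to 6 dp, full precision carried).
Each pᵢ log₂ pᵢ term: 0.05042×(-4.309855)=-0.217304, 0.02521×(-5.309855)=-0.133862, 0.151261×(-2.724893)=-0.412169, 0.084034×(-3.572890)=-0.300243, 0.252101×(-1.987927)=-0.501158, 0.436975×(-1.194378)=-0.521913.
Sum = -2.086648, so H' = 2.0866.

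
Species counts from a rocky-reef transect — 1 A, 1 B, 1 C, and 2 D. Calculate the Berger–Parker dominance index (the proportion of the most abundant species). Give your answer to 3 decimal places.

0.400

Total N = 1+1+1+2 = 5, so the proportions are 0.2, 0.2, 0.2, 0.4 (working shown to 5 dp, full precision carried).
The largest proportion is 0.4, i.e. d = 0.400 to 3 decimal places.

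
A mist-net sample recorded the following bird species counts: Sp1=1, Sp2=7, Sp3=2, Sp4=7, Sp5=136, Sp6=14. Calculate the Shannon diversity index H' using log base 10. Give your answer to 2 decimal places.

0.31

Total N = 1+7+2+7+136+14 = 167, so the proportions are 0.006, 0.0419, 0.012, 0.0419, 0.8144, 0.0838 (working shown to 4 dp, full precision carried).
Each pᵢ log₁₀ pᵢ term: 0.006×(-2.2227)=-0.0133, 0.0419×(-1.3776)=-0.0577, 0.012×(-1.9217)=-0.0230, 0.0419×(-1.3776)=-0.0577, 0.8144×(-0.0892)=-0.0726, 0.0838×(-1.0766)=-0.0903.
Sum = -0.3147, so H' = 0.31.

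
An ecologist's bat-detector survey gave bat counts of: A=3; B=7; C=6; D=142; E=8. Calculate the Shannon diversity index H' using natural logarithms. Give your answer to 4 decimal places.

Total N = 3+7+6+142+8 = 166, so the proportions are 0.018072, 0.042169, 0.036145, 0.855422, 0.048193 (working shown to 6 dp, full precision carried).
Each pᵢ ln pᵢ term: 0.018072×(-4.013375)=-0.072531, 0.042169×(-3.166078)=-0.133509, 0.036145×(-3.320228)=-0.120008, 0.855422×(-0.156161)=-0.133583, 0.048193×(-3.032546)=-0.146147.
Sum = -0.605779, so H' = 0.6058.

0.6058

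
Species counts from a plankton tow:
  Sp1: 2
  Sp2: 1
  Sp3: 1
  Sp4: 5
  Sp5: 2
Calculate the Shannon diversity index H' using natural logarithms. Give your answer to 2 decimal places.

Total N = 2+1+1+5+2 = 11, so the proportions are 0.1818, 0.0909, 0.0909, 0.4545, 0.1818 (working shown to 4 dp, full precision carried).
Each pᵢ ln pᵢ term: 0.1818×(-1.7047)=-0.3100, 0.0909×(-2.3979)=-0.2180, 0.0909×(-2.3979)=-0.2180, 0.4545×(-0.7885)=-0.3584, 0.1818×(-1.7047)=-0.3100.
Sum = -1.4143, so H' = 1.41.

1.41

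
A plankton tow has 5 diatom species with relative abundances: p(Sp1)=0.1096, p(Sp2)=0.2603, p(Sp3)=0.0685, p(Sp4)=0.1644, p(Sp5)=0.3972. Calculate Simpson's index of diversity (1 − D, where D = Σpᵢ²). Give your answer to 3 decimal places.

D = 0.1096² + 0.2603² + 0.0685² + 0.1644² + 0.3972² = 0.01201 + 0.06776 + 0.00469 + 0.02703 + 0.15777 = 0.26926 (working shown to 5 dp, full precision carried).
So 1 − D = 0.73074, i.e. 0.731 to 3 decimal places.

0.731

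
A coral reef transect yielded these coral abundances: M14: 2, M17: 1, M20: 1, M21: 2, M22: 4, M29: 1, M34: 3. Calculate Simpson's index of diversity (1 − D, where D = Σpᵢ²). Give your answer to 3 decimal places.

Total N = 2+1+1+2+4+1+3 = 14, so the proportions are 0.14286, 0.07143, 0.07143, 0.14286, 0.28571, 0.07143, 0.21429 (working shown to 5 dp, full precision carried).
D = 0.14286² + 0.07143² + 0.07143² + 0.14286² + 0.28571² + 0.07143² + 0.21429² = 0.02041 + 0.00510 + 0.00510 + 0.02041 + 0.08163 + 0.00510 + 0.04592 = 0.18367.
So 1 − D = 0.81633, i.e. 0.816 to 3 decimal places.

0.816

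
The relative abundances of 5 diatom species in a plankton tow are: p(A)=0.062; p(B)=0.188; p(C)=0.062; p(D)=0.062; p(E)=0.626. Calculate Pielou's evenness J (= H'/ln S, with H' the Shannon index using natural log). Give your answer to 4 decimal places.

0.6988

H' = −Σ pᵢ ln pᵢ = −((-0.172398) + (-0.314207) + (-0.172398) + (-0.172398) + (-0.293221)) = 1.124624 (working shown to 6 dp, full precision carried).
With S = 5 species, ln S = 1.609438, so J = 1.124624/1.609438 = 0.698768, i.e. 0.6988 to 4 decimal places.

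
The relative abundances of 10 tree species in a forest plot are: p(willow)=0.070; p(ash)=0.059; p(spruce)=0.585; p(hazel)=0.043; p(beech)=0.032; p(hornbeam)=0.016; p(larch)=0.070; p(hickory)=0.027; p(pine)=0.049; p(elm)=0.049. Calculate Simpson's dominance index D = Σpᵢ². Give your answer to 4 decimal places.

D = 0.07² + 0.059² + 0.585² + 0.043² + 0.032² + 0.016² + 0.07² + 0.027² + 0.049² + 0.049² = 0.004900 + 0.003481 + 0.342225 + 0.001849 + 0.001024 + 0.000256 + 0.004900 + 0.000729 + 0.002401 + 0.002401 = 0.364166 (working shown to 6 dp, full precision carried).
To 4 decimal places, D = 0.3642.

0.3642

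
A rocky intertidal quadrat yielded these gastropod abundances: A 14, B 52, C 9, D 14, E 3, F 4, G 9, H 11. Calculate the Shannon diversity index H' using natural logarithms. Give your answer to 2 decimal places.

1.70

Total N = 14+52+9+14+3+4+9+11 = 116, so the proportions are 0.1207, 0.4483, 0.0776, 0.1207, 0.0259, 0.0345, 0.0776, 0.0948 (working shown to 4 dp, full precision carried).
Each pᵢ ln pᵢ term: 0.1207×(-2.1145)=-0.2552, 0.4483×(-0.8023)=-0.3597, 0.0776×(-2.5564)=-0.1983, 0.1207×(-2.1145)=-0.2552, 0.0259×(-3.6550)=-0.0945, 0.0345×(-3.3673)=-0.1161, 0.0776×(-2.5564)=-0.1983, 0.0948×(-2.3557)=-0.2234.
Sum = -1.7008, so H' = 1.70.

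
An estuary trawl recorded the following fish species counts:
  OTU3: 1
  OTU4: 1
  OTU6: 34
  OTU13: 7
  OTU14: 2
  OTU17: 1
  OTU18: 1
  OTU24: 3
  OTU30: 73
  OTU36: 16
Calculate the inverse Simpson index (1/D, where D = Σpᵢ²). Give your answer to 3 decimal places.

Total N = 1+1+34+7+2+1+1+3+73+16 = 139, so the proportions are 0.007194, 0.007194, 0.244604, 0.05036, 0.014388, 0.007194, 0.007194, 0.021583, 0.52518, 0.115108 (working shown to 6 dp, full precision carried).
D = 0.007194² + 0.007194² + 0.244604² + 0.05036² + 0.014388² + 0.007194² + 0.007194² + 0.021583² + 0.52518² + 0.115108² = 0.000052 + 0.000052 + 0.059831 + 0.002536 + 0.000207 + 0.000052 + 0.000052 + 0.000466 + 0.275814 + 0.013250 = 0.352311.
So 1/D = 2.83840, i.e. 2.838 to 3 decimal places.

2.838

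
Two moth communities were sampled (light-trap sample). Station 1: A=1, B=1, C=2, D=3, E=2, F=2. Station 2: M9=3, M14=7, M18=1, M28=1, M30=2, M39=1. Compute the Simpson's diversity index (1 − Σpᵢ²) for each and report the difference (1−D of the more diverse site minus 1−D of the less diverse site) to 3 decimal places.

Station 1: N=11, proportions 0.09091, 0.09091, 0.18182, 0.27273, 0.18182, 0.18182, giving 1−D = 0.80992 (working shown to 5 dp, full precision carried).
Station 2: N=15, proportions 0.2, 0.46667, 0.06667, 0.06667, 0.13333, 0.06667, giving 1−D = 0.71111.
Difference = |0.80992 − 0.71111| = 0.09881, i.e. 0.099 to 3 decimal places.

0.099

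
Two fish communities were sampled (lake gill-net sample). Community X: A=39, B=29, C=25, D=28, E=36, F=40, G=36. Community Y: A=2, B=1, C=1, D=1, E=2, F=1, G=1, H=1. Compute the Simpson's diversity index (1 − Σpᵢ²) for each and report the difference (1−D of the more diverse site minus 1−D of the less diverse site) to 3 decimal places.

Community X: N=233, proportions 0.16738, 0.12446, 0.1073, 0.12017, 0.15451, 0.17167, 0.15451, giving 1−D = 0.85332 (working shown to 5 dp, full precision carried).
Community Y: N=10, proportions 0.2, 0.1, 0.1, 0.1, 0.2, 0.1, 0.1, 0.1, giving 1−D = 0.86000.
Difference = |0.85332 − 0.86000| = 0.00668, i.e. 0.007 to 3 decimal places.

0.007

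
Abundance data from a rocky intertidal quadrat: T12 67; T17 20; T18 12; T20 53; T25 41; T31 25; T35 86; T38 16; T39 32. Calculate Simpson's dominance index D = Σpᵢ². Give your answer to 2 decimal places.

Total N = 67+20+12+53+41+25+86+16+32 = 352, so the proportions are 0.1903, 0.0568, 0.0341, 0.1506, 0.1165, 0.071, 0.2443, 0.0455, 0.0909 (working shown to 4 dp, full precision carried).
D = 0.1903² + 0.0568² + 0.0341² + 0.1506² + 0.1165² + 0.071² + 0.2443² + 0.0455² + 0.0909² = 0.0362 + 0.0032 + 0.0012 + 0.0227 + 0.0136 + 0.0050 + 0.0597 + 0.0021 + 0.0083 = 0.1519.
To 2 decimal places, D = 0.15.

0.15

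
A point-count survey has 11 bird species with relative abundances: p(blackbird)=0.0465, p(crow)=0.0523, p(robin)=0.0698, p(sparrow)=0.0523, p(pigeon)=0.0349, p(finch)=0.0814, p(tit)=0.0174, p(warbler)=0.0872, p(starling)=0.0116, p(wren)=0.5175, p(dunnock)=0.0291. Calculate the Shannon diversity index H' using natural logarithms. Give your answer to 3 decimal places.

Each pᵢ ln pᵢ term (working shown to 5 dp, full precision carried): 0.0465×(-3.06830)=-0.14268, 0.0523×(-2.95076)=-0.15432, 0.0698×(-2.66212)=-0.18582, 0.0523×(-2.95076)=-0.15432, 0.0349×(-3.35527)=-0.11710, 0.0814×(-2.50838)=-0.20418, 0.0174×(-4.05129)=-0.07049, 0.0872×(-2.43955)=-0.21273, 0.0116×(-4.45675)=-0.05170, 0.5175×(-0.65875)=-0.34090, 0.0291×(-3.53702)=-0.10293.
Sum = -1.73717, so H' = 1.737.

1.737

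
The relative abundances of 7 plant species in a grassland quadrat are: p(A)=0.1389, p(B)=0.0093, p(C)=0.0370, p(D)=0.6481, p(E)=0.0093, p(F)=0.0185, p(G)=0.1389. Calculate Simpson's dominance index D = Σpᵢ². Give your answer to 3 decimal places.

0.461

D = 0.1389² + 0.0093² + 0.037² + 0.6481² + 0.0093² + 0.0185² + 0.1389² = 0.01929 + 0.00009 + 0.00137 + 0.42003 + 0.00009 + 0.00034 + 0.01929 = 0.46050 (working shown to 5 dp, full precision carried).
To 3 decimal places, D = 0.461.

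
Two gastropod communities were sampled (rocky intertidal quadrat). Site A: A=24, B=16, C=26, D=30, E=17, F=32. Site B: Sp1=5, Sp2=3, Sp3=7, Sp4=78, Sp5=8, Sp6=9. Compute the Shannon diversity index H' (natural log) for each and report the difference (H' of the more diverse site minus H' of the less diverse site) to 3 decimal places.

Site A: N=145, proportions 0.16552, 0.11034, 0.17931, 0.2069, 0.11724, 0.22069, giving H' = 1.75984 (working shown to 5 dp, full precision carried).
Site B: N=110, proportions 0.04545, 0.02727, 0.06364, 0.70909, 0.07273, 0.08182, giving H' = 1.05322.
Difference = |1.75984 − 1.05322| = 0.70662, i.e. 0.707 to 3 decimal places.

0.707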